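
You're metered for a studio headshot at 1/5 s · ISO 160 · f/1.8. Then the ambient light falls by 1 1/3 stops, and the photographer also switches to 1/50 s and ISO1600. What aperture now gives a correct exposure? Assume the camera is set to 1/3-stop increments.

f/1.1

Scene light: 1 1/3 stops darker.
Shutter speed: 1/5 → 1/6 → 1/8 → 1/10 → 1/13 → 1/15 → 1/20 → 1/25 → 1/30 → 1/40 → 1/50 — 3 1/3 stops shorter (darker).
ISO: 160 → 200 → 250 → 320 → 400 → 500 → 640 → 800 → 1000 → 1250 → 1600 — 3 1/3 stops higher (brighter).
Net so far: 1 1/3 stops darker. Aperture: f/1.8 → f/1.6 → f/1.4 → f/1.2 → f/1.1.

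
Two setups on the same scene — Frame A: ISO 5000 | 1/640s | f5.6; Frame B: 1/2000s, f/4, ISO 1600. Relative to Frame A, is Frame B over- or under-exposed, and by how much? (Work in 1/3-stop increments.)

Aperture: f/5.6 → f/5 → f/4.5 → f/4 — 1 stop larger aperture (brighter).
Shutter speed: 1/640 → 1/800 → 1/1000 → 1/1250 → 1/1600 → 1/2000 — 1 2/3 stops faster (darker).
ISO: 5000 → 4000 → 3200 → 2500 → 2000 → 1600 — 1 2/3 stops lower (darker).
Net: +1 −1 2/3 −1 2/3 = −2 1/3 stops.

2 1/3 stops darker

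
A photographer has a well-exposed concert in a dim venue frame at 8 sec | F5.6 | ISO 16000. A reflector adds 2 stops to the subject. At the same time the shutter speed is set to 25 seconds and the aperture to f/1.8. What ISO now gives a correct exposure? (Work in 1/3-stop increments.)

Scene light: 2 stops brighter.
Shutter speed: 8 → 10 → 13 → 15 → 20 → 25 — 1 2/3 stops longer (brighter).
Aperture: f/5.6 → f/5 → f/4.5 → f/4 → f/3.5 → f/3.2 → f/2.8 → f/2.5 → f/2.2 → f/2 → f/1.8 — 3 1/3 stops wider (brighter).
Net so far: 7 stops brighter. ISO: 16000 → 12800 → 10000 → 8000 → 6400 → 5000 → 4000 → 3200 → 2500 → 2000 → 1600 → 1250 → 1000 → 800 → 640 → 500 → 400 → 320 → 250 → 200 → 160 → 125.

ISO 125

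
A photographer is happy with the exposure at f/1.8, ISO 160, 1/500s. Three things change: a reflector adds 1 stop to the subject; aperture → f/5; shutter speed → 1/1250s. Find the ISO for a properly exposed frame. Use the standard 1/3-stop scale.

Scene light: 1 stop brighter.
Aperture: f/1.8 → f/2 → f/2.2 → f/2.5 → f/2.8 → f/3.2 → f/3.5 → f/4 → f/4.5 → f/5 — 3 stops narrower (darker).
Shutter speed: 1/500 → 1/640 → 1/800 → 1/1000 → 1/1250 — 1 1/3 stops faster (darker).
Net so far: 3 1/3 stops darker. ISO: 160 → 200 → 250 → 320 → 400 → 500 → 640 → 800 → 1000 → 1250 → 1600.

ISO 1600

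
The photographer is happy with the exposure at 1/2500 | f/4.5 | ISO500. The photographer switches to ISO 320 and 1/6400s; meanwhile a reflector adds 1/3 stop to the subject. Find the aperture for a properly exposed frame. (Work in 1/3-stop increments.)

Scene light: 1/3 stop brighter.
ISO: 500 → 400 → 320 — 2/3 stop dropped (darker).
Shutter speed: 1/2500 → 1/3200 → 1/4000 → 1/5000 → 1/6400 — 1 1/3 stops shorter (darker).
Net so far: 1 2/3 stops darker. Aperture: f/4.5 → f/4 → f/3.5 → f/3.2 → f/2.8 → f/2.5.

f/2.5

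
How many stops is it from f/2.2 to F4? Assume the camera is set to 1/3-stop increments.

1 2/3 stops

f/2.2 → f/2.5 → f/2.8 → f/3.2 → f/3.5 → f/4 — count the steps: 5 third-stops = 1 2/3 stops.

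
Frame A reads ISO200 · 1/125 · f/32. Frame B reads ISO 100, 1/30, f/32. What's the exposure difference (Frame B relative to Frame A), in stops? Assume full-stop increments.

Aperture: unchanged.
Shutter speed: 1/125 → 1/60 → 1/30 — 2 stops slower (brighter).
ISO: 200 → 100 — 1 stop lower (darker).
Net: +2 −1 = +1 stop.

1 stop brighter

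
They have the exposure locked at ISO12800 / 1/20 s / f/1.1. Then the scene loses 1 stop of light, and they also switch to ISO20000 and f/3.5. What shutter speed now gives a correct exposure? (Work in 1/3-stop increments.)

Scene light: 1 stop darker.
ISO: 12800 → 16000 → 20000 — 2/3 stop raised (brighter).
Aperture: f/1.1 → f/1.2 → f/1.4 → f/1.6 → f/1.8 → f/2 → f/2.2 → f/2.5 → f/2.8 → f/3.2 → f/3.5 — 3 1/3 stops smaller aperture (darker).
Net so far: 3 2/3 stops darker. Shutter speed: 1/20 → 1/15 → 1/13 → 1/10 → 1/8 → 1/6 → 1/5 → 1/4 → 0.3 → 0.4 → 0.5 → 0.6.

0.6 s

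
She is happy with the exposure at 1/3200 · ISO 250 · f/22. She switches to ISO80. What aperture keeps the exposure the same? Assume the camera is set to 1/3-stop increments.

ISO: 250 → 200 → 160 → 125 → 100 → 80 — 1 2/3 stops lower (darker).
Need 1 2/3 stops brighter from the aperture: f/22 → f/20 → f/18 → f/16 → f/14 → f/13.

f/13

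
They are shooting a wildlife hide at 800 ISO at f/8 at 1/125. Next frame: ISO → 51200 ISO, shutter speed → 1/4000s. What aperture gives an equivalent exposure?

f/11

ISO: 800 → 1600 → 3200 → 6400 → 12800 → 25600 → 51200 — 6 stops higher (brighter).
Shutter speed: 1/125 → 1/250 → 1/500 → 1/1000 → 1/2000 → 1/4000 — 5 stops shorter (darker).
Net change so far: 1 stop brighter. Offset with the aperture: f/8 → f/11.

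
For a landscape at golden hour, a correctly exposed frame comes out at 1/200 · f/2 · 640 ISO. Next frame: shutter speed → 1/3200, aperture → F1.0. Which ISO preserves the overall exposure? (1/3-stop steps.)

Shutter speed: 1/200 → 1/250 → 1/320 → 1/400 → 1/500 → 1/640 → 1/800 → 1/1000 → 1/1250 → 1/1600 → 1/2000 → 1/2500 → 1/3200 — 4 stops shorter (darker).
Aperture: f/2 → f/1.8 → f/1.6 → f/1.4 → f/1.2 → f/1.1 → f/1.0 — 2 stops opened up (brighter).
Net change so far: 2 stops darker. Offset with the ISO: 640 → 800 → 1000 → 1250 → 1600 → 2000 → 2500.

ISO 2500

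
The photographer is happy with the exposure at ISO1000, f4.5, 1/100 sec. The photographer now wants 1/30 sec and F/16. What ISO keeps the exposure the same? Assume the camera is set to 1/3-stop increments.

Shutter speed: 1/100 → 1/80 → 1/60 → 1/50 → 1/40 → 1/30 — 1 2/3 stops slower (brighter).
Aperture: f/4.5 → f/5 → f/5.6 → f/6.3 → f/7.1 → f/8 → f/9 → f/10 → f/11 → f/13 → f/14 → f/16 — 3 2/3 stops stopped down (darker).
Net change so far: 2 stops darker. Offset with the ISO: 1000 → 1250 → 1600 → 2000 → 2500 → 3200 → 4000.

ISO 4000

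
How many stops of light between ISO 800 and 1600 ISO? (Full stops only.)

1 stop

800 → 1600 — count the steps: 1 stop.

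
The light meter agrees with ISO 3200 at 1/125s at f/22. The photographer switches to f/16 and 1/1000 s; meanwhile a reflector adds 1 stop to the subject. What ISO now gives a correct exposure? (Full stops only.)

Scene light: 1 stop brighter.
Aperture: f/22 → f/16 — 1 stop opened up (brighter).
Shutter speed: 1/125 → 1/250 → 1/500 → 1/1000 — 3 stops faster (darker).
Net so far: 1 stop darker. ISO: 3200 → 6400.

ISO 6400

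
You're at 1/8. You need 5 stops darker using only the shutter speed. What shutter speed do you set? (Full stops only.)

Shutter speed: 1/8 → 1/15 → 1/30 → 1/60 → 1/125 → 1/250 — 5 stops shorter (darker).

1/250s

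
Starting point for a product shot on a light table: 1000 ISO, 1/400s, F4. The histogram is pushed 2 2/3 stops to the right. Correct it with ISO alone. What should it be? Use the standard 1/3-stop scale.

Overexposed by 2 2/3 stops → need 2 2/3 stops darker.
ISO: 1000 → 800 → 640 → 500 → 400 → 320 → 250 → 200 → 160.

ISO 160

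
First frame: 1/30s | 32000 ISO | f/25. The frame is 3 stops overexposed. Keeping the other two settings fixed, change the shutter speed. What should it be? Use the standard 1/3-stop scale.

1/250s

Overexposed by 3 stops → need 3 stops darker.
Shutter speed: 1/30 → 1/40 → 1/50 → 1/60 → 1/80 → 1/100 → 1/125 → 1/160 → 1/200 → 1/250.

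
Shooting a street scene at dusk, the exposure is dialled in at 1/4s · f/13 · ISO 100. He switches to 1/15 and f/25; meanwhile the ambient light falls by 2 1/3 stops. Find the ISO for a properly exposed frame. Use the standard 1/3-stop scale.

ISO 8000

Scene light: 2 1/3 stops darker.
Shutter speed: 1/4 → 1/5 → 1/6 → 1/8 → 1/10 → 1/13 → 1/15 — 2 stops faster (darker).
Aperture: f/13 → f/14 → f/16 → f/18 → f/20 → f/22 → f/25 — 2 stops smaller aperture (darker).
Net so far: 6 1/3 stops darker. ISO: 100 → 125 → 160 → 200 → 250 → 320 → 400 → 500 → 640 → 800 → 1000 → 1250 → 1600 → 2000 → 2500 → 3200 → 4000 → 5000 → 6400 → 8000.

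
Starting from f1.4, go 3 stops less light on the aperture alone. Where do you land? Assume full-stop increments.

Aperture: f/1.4 → f/2 → f/2.8 → f/4 — 3 stops stopped down (darker).

f/4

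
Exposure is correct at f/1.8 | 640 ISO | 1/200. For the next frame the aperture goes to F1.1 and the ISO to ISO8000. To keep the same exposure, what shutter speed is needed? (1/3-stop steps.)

Aperture: f/1.8 → f/1.6 → f/1.4 → f/1.2 → f/1.1 — 1 1/3 stops wider (brighter).
ISO: 640 → 800 → 1000 → 1250 → 1600 → 2000 → 2500 → 3200 → 4000 → 5000 → 6400 → 8000 — 3 2/3 stops raised (brighter).
Net change so far: 5 stops brighter. Offset with the shutter speed: 1/200 → 1/250 → 1/320 → 1/400 → 1/500 → 1/640 → 1/800 → 1/1000 → 1/1250 → 1/1600 → 1/2000 → 1/2500 → 1/3200 → 1/4000 → 1/5000 → 1/6400.

1/6400s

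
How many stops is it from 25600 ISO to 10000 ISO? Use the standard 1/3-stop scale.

1 1/3 stops

25600 → 20000 → 16000 → 12800 → 10000 — count the steps: 4 third-stops = 1 1/3 stops.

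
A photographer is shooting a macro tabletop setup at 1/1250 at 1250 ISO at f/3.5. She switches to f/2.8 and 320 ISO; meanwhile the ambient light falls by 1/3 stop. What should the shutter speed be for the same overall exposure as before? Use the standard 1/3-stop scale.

Scene light: 1/3 stop darker.
Aperture: f/3.5 → f/3.2 → f/2.8 — 2/3 stop opened up (brighter).
ISO: 1250 → 1000 → 800 → 640 → 500 → 400 → 320 — 2 stops dropped (darker).
Net so far: 1 2/3 stops darker. Shutter speed: 1/1250 → 1/1000 → 1/800 → 1/640 → 1/500 → 1/400.

1/400s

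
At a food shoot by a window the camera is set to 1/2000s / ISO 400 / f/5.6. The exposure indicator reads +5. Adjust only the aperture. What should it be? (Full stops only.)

Overexposed by 5 stops → need 5 stops darker.
Aperture: f/5.6 → f/8 → f/11 → f/16 → f/22 → f/32.

f/32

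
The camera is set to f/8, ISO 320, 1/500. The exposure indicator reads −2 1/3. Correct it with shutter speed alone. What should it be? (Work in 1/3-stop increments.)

Underexposed by 2 1/3 stops → need 2 1/3 stops brighter.
Shutter speed: 1/500 → 1/400 → 1/320 → 1/250 → 1/200 → 1/160 → 1/125 → 1/100.

1/100s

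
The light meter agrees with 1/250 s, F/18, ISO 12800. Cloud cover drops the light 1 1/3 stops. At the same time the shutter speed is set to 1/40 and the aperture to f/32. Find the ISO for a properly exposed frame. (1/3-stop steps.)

ISO 16000

Scene light: 1 1/3 stops darker.
Shutter speed: 1/250 → 1/200 → 1/160 → 1/125 → 1/100 → 1/80 → 1/60 → 1/50 → 1/40 — 2 2/3 stops longer (brighter).
Aperture: f/18 → f/20 → f/22 → f/25 → f/29 → f/32 — 1 2/3 stops smaller aperture (darker).
Net so far: 1/3 stop darker. ISO: 12800 → 16000.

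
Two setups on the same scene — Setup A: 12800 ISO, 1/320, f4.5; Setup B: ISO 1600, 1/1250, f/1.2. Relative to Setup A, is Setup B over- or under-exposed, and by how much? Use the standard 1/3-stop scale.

1 1/3 stops darker

Aperture: f/4.5 → f/4 → f/3.5 → f/3.2 → f/2.8 → f/2.5 → f/2.2 → f/2 → f/1.8 → f/1.6 → f/1.4 → f/1.2 — 3 2/3 stops wider (brighter).
Shutter speed: 1/320 → 1/400 → 1/500 → 1/640 → 1/800 → 1/1000 → 1/1250 — 2 stops faster (darker).
ISO: 12800 → 10000 → 8000 → 6400 → 5000 → 4000 → 3200 → 2500 → 2000 → 1600 — 3 stops dropped (darker).
Net: +3 2/3 −2 −3 = −1 1/3 stops.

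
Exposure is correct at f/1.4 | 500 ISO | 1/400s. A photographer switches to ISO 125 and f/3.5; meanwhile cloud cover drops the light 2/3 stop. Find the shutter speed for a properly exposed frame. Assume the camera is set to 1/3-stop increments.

Scene light: 2/3 stop darker.
ISO: 500 → 400 → 320 → 250 → 200 → 160 → 125 — 2 stops lower (darker).
Aperture: f/1.4 → f/1.6 → f/1.8 → f/2 → f/2.2 → f/2.5 → f/2.8 → f/3.2 → f/3.5 — 2 2/3 stops smaller aperture (darker).
Net so far: 5 1/3 stops darker. Shutter speed: 1/400 → 1/320 → 1/250 → 1/200 → 1/160 → 1/125 → 1/100 → 1/80 → 1/60 → 1/50 → 1/40 → 1/30 → 1/25 → 1/20 → 1/15 → 1/13 → 1/10.

1/10s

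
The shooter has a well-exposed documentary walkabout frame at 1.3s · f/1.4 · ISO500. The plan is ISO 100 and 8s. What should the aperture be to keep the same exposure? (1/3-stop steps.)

f/1.6

ISO: 500 → 400 → 320 → 250 → 200 → 160 → 125 → 100 — 2 1/3 stops dropped (darker).
Shutter speed: 1.3 → 1.6 → 2 → 2.5 → 3.2 → 4 → 5 → 6 → 8 — 2 2/3 stops slower (brighter).
Net change so far: 1/3 stop brighter. Offset with the aperture: f/1.4 → f/1.6.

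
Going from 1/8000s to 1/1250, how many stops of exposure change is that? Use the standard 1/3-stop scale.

1/8000 → 1/6400 → 1/5000 → 1/4000 → 1/3200 → 1/2500 → 1/2000 → 1/1600 → 1/1250 — count the steps: 8 third-stops = 2 2/3 stops.

2 2/3 stops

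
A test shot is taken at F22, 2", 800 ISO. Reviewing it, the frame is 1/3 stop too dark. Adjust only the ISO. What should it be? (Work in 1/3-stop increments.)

ISO 1000

Underexposed by 1/3 stop → need 1/3 stop brighter.
ISO: 800 → 1000.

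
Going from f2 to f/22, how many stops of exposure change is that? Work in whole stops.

7 stops

f/2 → f/2.8 → f/4 → f/5.6 → f/8 → f/11 → f/16 → f/22 — count the steps: 7 stops.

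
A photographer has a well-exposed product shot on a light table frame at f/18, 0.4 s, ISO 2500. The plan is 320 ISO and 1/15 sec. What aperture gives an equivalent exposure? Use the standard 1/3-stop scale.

ISO: 2500 → 2000 → 1600 → 1250 → 1000 → 800 → 640 → 500 → 400 → 320 — 3 stops lower (darker).
Shutter speed: 0.4 → 0.3 → 1/4 → 1/5 → 1/6 → 1/8 → 1/10 → 1/13 → 1/15 — 2 2/3 stops shorter (darker).
Net change so far: 5 2/3 stops darker. Offset with the aperture: f/18 → f/16 → f/14 → f/13 → f/11 → f/10 → f/9 → f/8 → f/7.1 → f/6.3 → f/5.6 → f/5 → f/4.5 → f/4 → f/3.5 → f/3.2 → f/2.8 → f/2.5.

f/2.5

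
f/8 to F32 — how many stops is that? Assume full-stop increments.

f/8 → f/11 → f/16 → f/22 → f/32 — count the steps: 4 stops.

4 stops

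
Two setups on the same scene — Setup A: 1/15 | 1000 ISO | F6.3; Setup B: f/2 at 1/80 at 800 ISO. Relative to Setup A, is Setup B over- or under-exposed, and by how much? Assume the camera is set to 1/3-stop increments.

2/3 stop brighter

Aperture: f/6.3 → f/5.6 → f/5 → f/4.5 → f/4 → f/3.5 → f/3.2 → f/2.8 → f/2.5 → f/2.2 → f/2 — 3 1/3 stops wider (brighter).
Shutter speed: 1/15 → 1/20 → 1/25 → 1/30 → 1/40 → 1/50 → 1/60 → 1/80 — 2 1/3 stops faster (darker).
ISO: 1000 → 800 — 1/3 stop lower (darker).
Net: +3 1/3 −2 1/3 −1/3 = +2/3 stops.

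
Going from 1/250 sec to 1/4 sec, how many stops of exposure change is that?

1/250 → 1/125 → 1/60 → 1/30 → 1/15 → 1/8 → 1/4 — count the steps: 6 stops.

6 stops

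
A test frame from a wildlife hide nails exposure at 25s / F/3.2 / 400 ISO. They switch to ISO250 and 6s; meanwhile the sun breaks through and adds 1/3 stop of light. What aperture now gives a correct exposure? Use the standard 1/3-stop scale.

f/1.4

Scene light: 1/3 stop brighter.
ISO: 400 → 320 → 250 — 2/3 stop dropped (darker).
Shutter speed: 25 → 20 → 15 → 13 → 10 → 8 → 6 — 2 stops shorter (darker).
Net so far: 2 1/3 stops darker. Aperture: f/3.2 → f/2.8 → f/2.5 → f/2.2 → f/2 → f/1.8 → f/1.6 → f/1.4.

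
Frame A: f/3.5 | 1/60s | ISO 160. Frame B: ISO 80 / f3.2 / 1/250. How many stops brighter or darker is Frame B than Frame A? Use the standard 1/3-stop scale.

2 2/3 stops darker

Aperture: f/3.5 → f/3.2 — 1/3 stop wider (brighter).
Shutter speed: 1/60 → 1/80 → 1/100 → 1/125 → 1/160 → 1/200 → 1/250 — 2 stops shorter (darker).
ISO: 160 → 125 → 100 → 80 — 1 stop dropped (darker).
Net: +1/3 −2 −1 = −2 2/3 stops.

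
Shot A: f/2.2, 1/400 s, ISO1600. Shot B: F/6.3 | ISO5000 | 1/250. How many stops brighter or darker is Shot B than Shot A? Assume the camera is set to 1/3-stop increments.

2/3 stop darker

Aperture: f/2.2 → f/2.5 → f/2.8 → f/3.2 → f/3.5 → f/4 → f/4.5 → f/5 → f/5.6 → f/6.3 — 3 stops stopped down (darker).
Shutter speed: 1/400 → 1/320 → 1/250 — 2/3 stop slower (brighter).
ISO: 1600 → 2000 → 2500 → 3200 → 4000 → 5000 — 1 2/3 stops higher (brighter).
Net: −3 +2/3 +1 2/3 = −2/3 stops.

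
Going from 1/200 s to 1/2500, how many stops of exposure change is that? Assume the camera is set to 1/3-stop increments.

1/200 → 1/250 → 1/320 → 1/400 → 1/500 → 1/640 → 1/800 → 1/1000 → 1/1250 → 1/1600 → 1/2000 → 1/2500 — count the steps: 11 third-stops = 3 2/3 stops.

3 2/3 stops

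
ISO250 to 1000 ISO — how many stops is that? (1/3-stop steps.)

2 stops

250 → 320 → 400 → 500 → 640 → 800 → 1000 — count the steps: 6 third-stops = 2 stops.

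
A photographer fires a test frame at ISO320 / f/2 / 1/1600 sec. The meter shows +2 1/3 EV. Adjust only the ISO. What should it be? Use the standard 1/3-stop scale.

ISO 64

Overexposed by 2 1/3 stops → need 2 1/3 stops darker.
ISO: 320 → 250 → 200 → 160 → 125 → 100 → 80 → 64.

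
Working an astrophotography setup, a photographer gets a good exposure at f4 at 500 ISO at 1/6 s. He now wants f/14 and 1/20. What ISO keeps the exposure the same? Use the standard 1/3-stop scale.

ISO 20000

Aperture: f/4 → f/4.5 → f/5 → f/5.6 → f/6.3 → f/7.1 → f/8 → f/9 → f/10 → f/11 → f/13 → f/14 — 3 2/3 stops stopped down (darker).
Shutter speed: 1/6 → 1/8 → 1/10 → 1/13 → 1/15 → 1/20 — 1 2/3 stops shorter (darker).
Net change so far: 5 1/3 stops darker. Offset with the ISO: 500 → 640 → 800 → 1000 → 1250 → 1600 → 2000 → 2500 → 3200 → 4000 → 5000 → 6400 → 8000 → 10000 → 12800 → 16000 → 20000.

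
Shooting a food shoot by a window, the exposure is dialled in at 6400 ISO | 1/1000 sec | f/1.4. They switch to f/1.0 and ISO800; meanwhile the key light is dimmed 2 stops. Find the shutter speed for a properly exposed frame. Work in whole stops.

1/60s

Scene light: 2 stops darker.
Aperture: f/1.4 → f/1.0 — 1 stop wider (brighter).
ISO: 6400 → 3200 → 1600 → 800 — 3 stops lower (darker).
Net so far: 4 stops darker. Shutter speed: 1/1000 → 1/500 → 1/250 → 1/125 → 1/60.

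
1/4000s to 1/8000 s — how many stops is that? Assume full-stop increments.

1/4000 → 1/8000 — count the steps: 1 stop.

1 stop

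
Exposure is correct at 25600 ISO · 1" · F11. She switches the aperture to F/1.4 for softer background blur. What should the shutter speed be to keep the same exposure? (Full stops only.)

Aperture: f/11 → f/8 → f/5.6 → f/4 → f/2.8 → f/2 → f/1.4 — 6 stops opened up (brighter).
Need 6 stops darker from the shutter speed: 1 → 1/2 → 1/4 → 1/8 → 1/15 → 1/30 → 1/60.

1/60s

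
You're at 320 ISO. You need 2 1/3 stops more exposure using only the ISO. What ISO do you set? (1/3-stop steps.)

ISO 1600

ISO: 320 → 400 → 500 → 640 → 800 → 1000 → 1250 → 1600 — 2 1/3 stops raised (brighter).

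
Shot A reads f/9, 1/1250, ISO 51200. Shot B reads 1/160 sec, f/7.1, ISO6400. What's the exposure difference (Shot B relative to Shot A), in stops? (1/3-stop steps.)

Aperture: f/9 → f/8 → f/7.1 — 2/3 stop larger aperture (brighter).
Shutter speed: 1/1250 → 1/1000 → 1/800 → 1/640 → 1/500 → 1/400 → 1/320 → 1/250 → 1/200 → 1/160 — 3 stops longer (brighter).
ISO: 51200 → 40000 → 32000 → 25600 → 20000 → 16000 → 12800 → 10000 → 8000 → 6400 — 3 stops lower (darker).
Net: +2/3 +3 −3 = +2/3 stops.

2/3 stop brighter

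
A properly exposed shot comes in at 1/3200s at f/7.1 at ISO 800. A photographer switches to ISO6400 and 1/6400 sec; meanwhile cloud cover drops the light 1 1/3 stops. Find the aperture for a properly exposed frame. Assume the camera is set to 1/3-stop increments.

Scene light: 1 1/3 stops darker.
ISO: 800 → 1000 → 1250 → 1600 → 2000 → 2500 → 3200 → 4000 → 5000 → 6400 — 3 stops higher (brighter).
Shutter speed: 1/3200 → 1/4000 → 1/5000 → 1/6400 — 1 stop faster (darker).
Net so far: 2/3 stop brighter. Aperture: f/7.1 → f/8 → f/9.

f/9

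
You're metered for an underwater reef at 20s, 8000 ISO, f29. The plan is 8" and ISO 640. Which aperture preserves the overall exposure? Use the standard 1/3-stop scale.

Shutter speed: 20 → 15 → 13 → 10 → 8 — 1 1/3 stops shorter (darker).
ISO: 8000 → 6400 → 5000 → 4000 → 3200 → 2500 → 2000 → 1600 → 1250 → 1000 → 800 → 640 — 3 2/3 stops lower (darker).
Net change so far: 5 stops darker. Offset with the aperture: f/29 → f/25 → f/22 → f/20 → f/18 → f/16 → f/14 → f/13 → f/11 → f/10 → f/9 → f/8 → f/7.1 → f/6.3 → f/5.6 → f/5.

f/5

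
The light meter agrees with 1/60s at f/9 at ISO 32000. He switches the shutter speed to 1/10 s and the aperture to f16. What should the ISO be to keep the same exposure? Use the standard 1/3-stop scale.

ISO 16000

Shutter speed: 1/60 → 1/50 → 1/40 → 1/30 → 1/25 → 1/20 → 1/15 → 1/13 → 1/10 — 2 2/3 stops longer (brighter).
Aperture: f/9 → f/10 → f/11 → f/13 → f/14 → f/16 — 1 2/3 stops stopped down (darker).
Net change so far: 1 stop brighter. Offset with the ISO: 32000 → 25600 → 20000 → 16000.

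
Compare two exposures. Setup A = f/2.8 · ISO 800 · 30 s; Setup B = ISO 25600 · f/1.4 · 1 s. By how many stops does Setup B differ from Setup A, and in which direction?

2 stops brighter

Aperture: f/2.8 → f/2 → f/1.4 — 2 stops larger aperture (brighter).
Shutter speed: 30 → 15 → 8 → 4 → 2 → 1 — 5 stops faster (darker).
ISO: 800 → 1600 → 3200 → 6400 → 12800 → 25600 — 5 stops raised (brighter).
Net: +2 −5 +5 = +2 stops.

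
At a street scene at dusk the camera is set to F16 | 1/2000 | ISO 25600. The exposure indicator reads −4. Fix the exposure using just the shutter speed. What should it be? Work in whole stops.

Underexposed by 4 stops → need 4 stops brighter.
Shutter speed: 1/2000 → 1/1000 → 1/500 → 1/250 → 1/125.

1/125s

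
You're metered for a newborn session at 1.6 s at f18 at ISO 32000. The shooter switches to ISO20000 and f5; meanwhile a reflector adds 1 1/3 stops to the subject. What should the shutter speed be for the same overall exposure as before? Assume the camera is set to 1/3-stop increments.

Scene light: 1 1/3 stops brighter.
ISO: 32000 → 25600 → 20000 — 2/3 stop lower (darker).
Aperture: f/18 → f/16 → f/14 → f/13 → f/11 → f/10 → f/9 → f/8 → f/7.1 → f/6.3 → f/5.6 → f/5 — 3 2/3 stops larger aperture (brighter).
Net so far: 4 1/3 stops brighter. Shutter speed: 1.6 → 1.3 → 1 → 0.8 → 0.6 → 0.5 → 0.4 → 0.3 → 1/4 → 1/5 → 1/6 → 1/8 → 1/10 → 1/13.

1/13s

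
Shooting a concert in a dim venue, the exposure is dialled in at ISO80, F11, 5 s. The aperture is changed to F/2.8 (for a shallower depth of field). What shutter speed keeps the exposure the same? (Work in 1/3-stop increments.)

Aperture: f/11 → f/10 → f/9 → f/8 → f/7.1 → f/6.3 → f/5.6 → f/5 → f/4.5 → f/4 → f/3.5 → f/3.2 → f/2.8 — 4 stops wider (brighter).
Need 4 stops darker from the shutter speed: 5 → 4 → 3.2 → 2.5 → 2 → 1.6 → 1.3 → 1 → 0.8 → 0.6 → 0.5 → 0.4 → 0.3.

0.3 s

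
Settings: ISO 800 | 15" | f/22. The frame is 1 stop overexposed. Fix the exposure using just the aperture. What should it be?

Overexposed by 1 stop → need 1 stop darker.
Aperture: f/22 → f/32.

f/32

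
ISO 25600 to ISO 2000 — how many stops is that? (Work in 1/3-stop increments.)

3 2/3 stops

25600 → 20000 → 16000 → 12800 → 10000 → 8000 → 6400 → 5000 → 4000 → 3200 → 2500 → 2000 — count the steps: 11 third-stops = 3 2/3 stops.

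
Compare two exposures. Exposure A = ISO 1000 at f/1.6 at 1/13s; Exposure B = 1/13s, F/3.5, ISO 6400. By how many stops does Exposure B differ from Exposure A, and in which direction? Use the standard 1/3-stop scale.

Aperture: f/1.6 → f/1.8 → f/2 → f/2.2 → f/2.5 → f/2.8 → f/3.2 → f/3.5 — 2 1/3 stops narrower (darker).
Shutter speed: unchanged.
ISO: 1000 → 1250 → 1600 → 2000 → 2500 → 3200 → 4000 → 5000 → 6400 — 2 2/3 stops raised (brighter).
Net: −2 1/3 +2 2/3 = +1/3 stops.

1/3 stop brighter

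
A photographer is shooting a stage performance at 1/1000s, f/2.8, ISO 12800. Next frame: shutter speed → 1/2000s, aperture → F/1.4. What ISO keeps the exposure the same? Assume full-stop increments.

ISO 6400

Shutter speed: 1/1000 → 1/2000 — 1 stop faster (darker).
Aperture: f/2.8 → f/2 → f/1.4 — 2 stops larger aperture (brighter).
Net change so far: 1 stop brighter. Offset with the ISO: 12800 → 6400.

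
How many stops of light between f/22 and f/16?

f/22 → f/16 — count the steps: 1 stop.

1 stop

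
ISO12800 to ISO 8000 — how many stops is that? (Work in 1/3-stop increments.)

2/3 stop

12800 → 10000 → 8000 — count the steps: 2 third-stops = 2/3 stop.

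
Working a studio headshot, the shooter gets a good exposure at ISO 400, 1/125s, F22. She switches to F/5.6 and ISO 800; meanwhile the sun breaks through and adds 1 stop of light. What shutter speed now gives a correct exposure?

Scene light: 1 stop brighter.
Aperture: f/22 → f/16 → f/11 → f/8 → f/5.6 — 4 stops opened up (brighter).
ISO: 400 → 800 — 1 stop raised (brighter).
Net so far: 6 stops brighter. Shutter speed: 1/125 → 1/250 → 1/500 → 1/1000 → 1/2000 → 1/4000 → 1/8000.

1/8000s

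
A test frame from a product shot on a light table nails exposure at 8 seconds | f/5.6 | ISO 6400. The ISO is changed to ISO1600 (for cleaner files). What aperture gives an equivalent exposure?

f/2.8

ISO: 6400 → 3200 → 1600 — 2 stops lower (darker).
Need 2 stops brighter from the aperture: f/5.6 → f/4 → f/2.8.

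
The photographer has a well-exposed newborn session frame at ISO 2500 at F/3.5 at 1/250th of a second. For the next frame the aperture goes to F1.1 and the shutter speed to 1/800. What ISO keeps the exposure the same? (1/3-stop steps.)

Aperture: f/3.5 → f/3.2 → f/2.8 → f/2.5 → f/2.2 → f/2 → f/1.8 → f/1.6 → f/1.4 → f/1.2 → f/1.1 — 3 1/3 stops opened up (brighter).
Shutter speed: 1/250 → 1/320 → 1/400 → 1/500 → 1/640 → 1/800 — 1 2/3 stops faster (darker).
Net change so far: 1 2/3 stops brighter. Offset with the ISO: 2500 → 2000 → 1600 → 1250 → 1000 → 800.

ISO 800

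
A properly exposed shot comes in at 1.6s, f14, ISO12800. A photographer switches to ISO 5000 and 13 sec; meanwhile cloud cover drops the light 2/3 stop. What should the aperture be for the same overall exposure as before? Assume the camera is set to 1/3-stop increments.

Scene light: 2/3 stop darker.
ISO: 12800 → 10000 → 8000 → 6400 → 5000 — 1 1/3 stops dropped (darker).
Shutter speed: 1.6 → 2 → 2.5 → 3.2 → 4 → 5 → 6 → 8 → 10 → 13 — 3 stops slower (brighter).
Net so far: 1 stop brighter. Aperture: f/14 → f/16 → f/18 → f/20.

f/20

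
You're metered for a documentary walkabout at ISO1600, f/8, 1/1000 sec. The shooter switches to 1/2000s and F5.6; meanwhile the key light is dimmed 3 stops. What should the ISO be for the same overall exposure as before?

ISO 12800

Scene light: 3 stops darker.
Shutter speed: 1/1000 → 1/2000 — 1 stop faster (darker).
Aperture: f/8 → f/5.6 — 1 stop opened up (brighter).
Net so far: 3 stops darker. ISO: 1600 → 3200 → 6400 → 12800.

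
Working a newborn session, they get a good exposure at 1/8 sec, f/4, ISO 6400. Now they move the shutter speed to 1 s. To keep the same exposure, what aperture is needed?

Shutter speed: 1/8 → 1/4 → 1/2 → 1 — 3 stops longer (brighter).
Need 3 stops darker from the aperture: f/4 → f/5.6 → f/8 → f/11.

f/11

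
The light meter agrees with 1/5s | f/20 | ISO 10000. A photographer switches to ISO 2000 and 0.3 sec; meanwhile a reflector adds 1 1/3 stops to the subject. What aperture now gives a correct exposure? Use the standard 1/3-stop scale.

Scene light: 1 1/3 stops brighter.
ISO: 10000 → 8000 → 6400 → 5000 → 4000 → 3200 → 2500 → 2000 — 2 1/3 stops dropped (darker).
Shutter speed: 1/5 → 1/4 → 0.3 — 2/3 stop longer (brighter).
Net so far: 1/3 stop darker. Aperture: f/20 → f/18.

f/18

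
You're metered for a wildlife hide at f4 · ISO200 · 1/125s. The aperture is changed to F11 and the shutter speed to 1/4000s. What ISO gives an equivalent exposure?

ISO 51200

Aperture: f/4 → f/5.6 → f/8 → f/11 — 3 stops narrower (darker).
Shutter speed: 1/125 → 1/250 → 1/500 → 1/1000 → 1/2000 → 1/4000 — 5 stops faster (darker).
Net change so far: 8 stops darker. Offset with the ISO: 200 → 400 → 800 → 1600 → 3200 → 6400 → 12800 → 25600 → 51200.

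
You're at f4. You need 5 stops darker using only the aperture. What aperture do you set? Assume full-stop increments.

Aperture: f/4 → f/5.6 → f/8 → f/11 → f/16 → f/22 — 5 stops stopped down (darker).

f/22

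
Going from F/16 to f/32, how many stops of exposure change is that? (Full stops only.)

f/16 → f/22 → f/32 — count the steps: 2 stops.

2 stops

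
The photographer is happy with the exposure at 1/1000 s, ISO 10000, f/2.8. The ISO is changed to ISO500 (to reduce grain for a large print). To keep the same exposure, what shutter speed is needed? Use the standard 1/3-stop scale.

ISO: 10000 → 8000 → 6400 → 5000 → 4000 → 3200 → 2500 → 2000 → 1600 → 1250 → 1000 → 800 → 640 → 500 — 4 1/3 stops dropped (darker).
Need 4 1/3 stops brighter from the shutter speed: 1/1000 → 1/800 → 1/640 → 1/500 → 1/400 → 1/320 → 1/250 → 1/200 → 1/160 → 1/125 → 1/100 → 1/80 → 1/60 → 1/50.

1/50s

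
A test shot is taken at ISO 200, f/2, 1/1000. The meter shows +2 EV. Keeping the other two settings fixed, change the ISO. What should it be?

Overexposed by 2 stops → need 2 stops darker.
ISO: 200 → 100 → 50.

ISO 50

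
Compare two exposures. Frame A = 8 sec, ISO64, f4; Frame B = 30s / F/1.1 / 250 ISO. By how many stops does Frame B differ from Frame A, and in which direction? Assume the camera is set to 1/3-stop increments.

7 2/3 stops brighter

Aperture: f/4 → f/3.5 → f/3.2 → f/2.8 → f/2.5 → f/2.2 → f/2 → f/1.8 → f/1.6 → f/1.4 → f/1.2 → f/1.1 — 3 2/3 stops wider (brighter).
Shutter speed: 8 → 10 → 13 → 15 → 20 → 25 → 30 — 2 stops longer (brighter).
ISO: 64 → 80 → 100 → 125 → 160 → 200 → 250 — 2 stops higher (brighter).
Net: +3 2/3 +2 +2 = +7 2/3 stops.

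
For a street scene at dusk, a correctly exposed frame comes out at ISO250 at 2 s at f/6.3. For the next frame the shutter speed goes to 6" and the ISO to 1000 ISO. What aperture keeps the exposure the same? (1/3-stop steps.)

f/22

Shutter speed: 2 → 2.5 → 3.2 → 4 → 5 → 6 — 1 2/3 stops longer (brighter).
ISO: 250 → 320 → 400 → 500 → 640 → 800 → 1000 — 2 stops higher (brighter).
Net change so far: 3 2/3 stops brighter. Offset with the aperture: f/6.3 → f/7.1 → f/8 → f/9 → f/10 → f/11 → f/13 → f/14 → f/16 → f/18 → f/20 → f/22.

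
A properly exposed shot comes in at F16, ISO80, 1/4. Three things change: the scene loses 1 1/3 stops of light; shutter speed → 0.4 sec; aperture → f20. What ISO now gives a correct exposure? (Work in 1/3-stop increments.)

Scene light: 1 1/3 stops darker.
Shutter speed: 1/4 → 0.3 → 0.4 — 2/3 stop longer (brighter).
Aperture: f/16 → f/18 → f/20 — 2/3 stop smaller aperture (darker).
Net so far: 1 1/3 stops darker. ISO: 80 → 100 → 125 → 160 → 200.

ISO 200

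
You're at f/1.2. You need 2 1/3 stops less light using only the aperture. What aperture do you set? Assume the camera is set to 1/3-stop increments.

f/2.8

Aperture: f/1.2 → f/1.4 → f/1.6 → f/1.8 → f/2 → f/2.2 → f/2.5 → f/2.8 — 2 1/3 stops stopped down (darker).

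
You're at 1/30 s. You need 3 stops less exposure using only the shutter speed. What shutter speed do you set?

1/250s

Shutter speed: 1/30 → 1/60 → 1/125 → 1/250 — 3 stops faster (darker).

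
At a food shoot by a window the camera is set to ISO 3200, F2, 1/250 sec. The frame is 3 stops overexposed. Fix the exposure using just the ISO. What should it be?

ISO 400

Overexposed by 3 stops → need 3 stops darker.
ISO: 3200 → 1600 → 800 → 400.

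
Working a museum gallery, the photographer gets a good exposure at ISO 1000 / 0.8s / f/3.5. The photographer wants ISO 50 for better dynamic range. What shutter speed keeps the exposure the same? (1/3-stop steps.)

ISO: 1000 → 800 → 640 → 500 → 400 → 320 → 250 → 200 → 160 → 125 → 100 → 80 → 64 → 50 — 4 1/3 stops dropped (darker).
Need 4 1/3 stops brighter from the shutter speed: 0.8 → 1 → 1.3 → 1.6 → 2 → 2.5 → 3.2 → 4 → 5 → 6 → 8 → 10 → 13 → 15.

15 s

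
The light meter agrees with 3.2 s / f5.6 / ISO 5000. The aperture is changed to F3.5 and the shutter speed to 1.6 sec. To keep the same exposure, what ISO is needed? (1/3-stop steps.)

ISO 4000

Aperture: f/5.6 → f/5 → f/4.5 → f/4 → f/3.5 — 1 1/3 stops wider (brighter).
Shutter speed: 3.2 → 2.5 → 2 → 1.6 — 1 stop shorter (darker).
Net change so far: 1/3 stop brighter. Offset with the ISO: 5000 → 4000.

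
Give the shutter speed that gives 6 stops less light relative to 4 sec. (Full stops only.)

Shutter speed: 4 → 2 → 1 → 1/2 → 1/4 → 1/8 → 1/15 — 6 stops shorter (darker).

1/15s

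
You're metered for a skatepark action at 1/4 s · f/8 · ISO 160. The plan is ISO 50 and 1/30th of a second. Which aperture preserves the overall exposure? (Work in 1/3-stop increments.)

ISO: 160 → 125 → 100 → 80 → 64 → 50 — 1 2/3 stops dropped (darker).
Shutter speed: 1/4 → 1/5 → 1/6 → 1/8 → 1/10 → 1/13 → 1/15 → 1/20 → 1/25 → 1/30 — 3 stops shorter (darker).
Net change so far: 4 2/3 stops darker. Offset with the aperture: f/8 → f/7.1 → f/6.3 → f/5.6 → f/5 → f/4.5 → f/4 → f/3.5 → f/3.2 → f/2.8 → f/2.5 → f/2.2 → f/2 → f/1.8 → f/1.6.

f/1.6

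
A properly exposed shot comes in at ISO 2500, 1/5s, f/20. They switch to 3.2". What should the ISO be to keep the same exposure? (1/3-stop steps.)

ISO 160

Shutter speed: 1/5 → 1/4 → 0.3 → 0.4 → 0.5 → 0.6 → 0.8 → 1 → 1.3 → 1.6 → 2 → 2.5 → 3.2 — 4 stops slower (brighter).
Need 4 stops darker from the ISO: 2500 → 2000 → 1600 → 1250 → 1000 → 800 → 640 → 500 → 400 → 320 → 250 → 200 → 160.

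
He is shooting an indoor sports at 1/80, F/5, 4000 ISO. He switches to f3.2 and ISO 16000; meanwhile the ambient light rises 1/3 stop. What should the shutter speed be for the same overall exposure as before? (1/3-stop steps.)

1/1000s

Scene light: 1/3 stop brighter.
Aperture: f/5 → f/4.5 → f/4 → f/3.5 → f/3.2 — 1 1/3 stops opened up (brighter).
ISO: 4000 → 5000 → 6400 → 8000 → 10000 → 12800 → 16000 — 2 stops raised (brighter).
Net so far: 3 2/3 stops brighter. Shutter speed: 1/80 → 1/100 → 1/125 → 1/160 → 1/200 → 1/250 → 1/320 → 1/400 → 1/500 → 1/640 → 1/800 → 1/1000.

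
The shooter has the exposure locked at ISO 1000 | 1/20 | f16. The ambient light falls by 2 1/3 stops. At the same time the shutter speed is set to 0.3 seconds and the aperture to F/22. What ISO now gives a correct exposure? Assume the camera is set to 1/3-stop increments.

ISO 1600

Scene light: 2 1/3 stops darker.
Shutter speed: 1/20 → 1/15 → 1/13 → 1/10 → 1/8 → 1/6 → 1/5 → 1/4 → 0.3 — 2 2/3 stops slower (brighter).
Aperture: f/16 → f/18 → f/20 → f/22 — 1 stop narrower (darker).
Net so far: 2/3 stop darker. ISO: 1000 → 1250 → 1600.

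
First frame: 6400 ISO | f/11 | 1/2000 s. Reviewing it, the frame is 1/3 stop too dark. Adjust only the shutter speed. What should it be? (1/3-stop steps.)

1/1600s

Underexposed by 1/3 stop → need 1/3 stop brighter.
Shutter speed: 1/2000 → 1/1600.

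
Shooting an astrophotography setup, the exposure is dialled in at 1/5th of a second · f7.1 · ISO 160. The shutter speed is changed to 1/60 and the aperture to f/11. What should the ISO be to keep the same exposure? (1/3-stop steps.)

Shutter speed: 1/5 → 1/6 → 1/8 → 1/10 → 1/13 → 1/15 → 1/20 → 1/25 → 1/30 → 1/40 → 1/50 → 1/60 — 3 2/3 stops shorter (darker).
Aperture: f/7.1 → f/8 → f/9 → f/10 → f/11 — 1 1/3 stops stopped down (darker).
Net change so far: 5 stops darker. Offset with the ISO: 160 → 200 → 250 → 320 → 400 → 500 → 640 → 800 → 1000 → 1250 → 1600 → 2000 → 2500 → 3200 → 4000 → 5000.

ISO 5000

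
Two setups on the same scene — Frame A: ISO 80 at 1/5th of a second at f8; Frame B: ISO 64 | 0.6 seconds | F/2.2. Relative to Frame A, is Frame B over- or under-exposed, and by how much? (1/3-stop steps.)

Aperture: f/8 → f/7.1 → f/6.3 → f/5.6 → f/5 → f/4.5 → f/4 → f/3.5 → f/3.2 → f/2.8 → f/2.5 → f/2.2 — 3 2/3 stops wider (brighter).
Shutter speed: 1/5 → 1/4 → 0.3 → 0.4 → 0.5 → 0.6 — 1 2/3 stops longer (brighter).
ISO: 80 → 64 — 1/3 stop dropped (darker).
Net: +3 2/3 +1 2/3 −1/3 = +5 stops.

5 stops brighter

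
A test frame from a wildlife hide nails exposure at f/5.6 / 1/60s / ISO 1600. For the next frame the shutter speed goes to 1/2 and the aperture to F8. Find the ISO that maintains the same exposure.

ISO 100

Shutter speed: 1/60 → 1/30 → 1/15 → 1/8 → 1/4 → 1/2 — 5 stops slower (brighter).
Aperture: f/5.6 → f/8 — 1 stop narrower (darker).
Net change so far: 4 stops brighter. Offset with the ISO: 1600 → 800 → 400 → 200 → 100.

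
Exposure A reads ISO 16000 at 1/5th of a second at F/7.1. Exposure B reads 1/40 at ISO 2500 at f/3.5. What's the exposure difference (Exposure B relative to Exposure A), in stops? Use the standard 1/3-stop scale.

3 2/3 stops darker

Aperture: f/7.1 → f/6.3 → f/5.6 → f/5 → f/4.5 → f/4 → f/3.5 — 2 stops wider (brighter).
Shutter speed: 1/5 → 1/6 → 1/8 → 1/10 → 1/13 → 1/15 → 1/20 → 1/25 → 1/30 → 1/40 — 3 stops shorter (darker).
ISO: 16000 → 12800 → 10000 → 8000 → 6400 → 5000 → 4000 → 3200 → 2500 — 2 2/3 stops lower (darker).
Net: +2 −3 −2 2/3 = −3 2/3 stops.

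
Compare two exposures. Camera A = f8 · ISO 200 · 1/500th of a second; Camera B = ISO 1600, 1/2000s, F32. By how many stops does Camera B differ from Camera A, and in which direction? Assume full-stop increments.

Aperture: f/8 → f/11 → f/16 → f/22 → f/32 — 4 stops stopped down (darker).
Shutter speed: 1/500 → 1/1000 → 1/2000 — 2 stops shorter (darker).
ISO: 200 → 400 → 800 → 1600 — 3 stops higher (brighter).
Net: −4 −2 +3 = −3 stops.

3 stops darker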